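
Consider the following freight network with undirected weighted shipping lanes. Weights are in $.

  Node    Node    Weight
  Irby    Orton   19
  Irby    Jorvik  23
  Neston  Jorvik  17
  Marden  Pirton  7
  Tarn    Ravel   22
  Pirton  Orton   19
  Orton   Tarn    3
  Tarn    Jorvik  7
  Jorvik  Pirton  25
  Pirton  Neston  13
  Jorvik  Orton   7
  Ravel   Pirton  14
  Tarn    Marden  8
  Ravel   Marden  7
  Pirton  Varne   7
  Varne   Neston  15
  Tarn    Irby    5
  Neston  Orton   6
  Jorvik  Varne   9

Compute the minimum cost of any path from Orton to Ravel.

Compare a few routes:
Orton–Tarn–Ravel: 3+22 = 25
Orton–Tarn–Marden–Ravel: 3+8+7 = 18
Cheapest is Orton–Tarn–Marden–Ravel at $18.

$18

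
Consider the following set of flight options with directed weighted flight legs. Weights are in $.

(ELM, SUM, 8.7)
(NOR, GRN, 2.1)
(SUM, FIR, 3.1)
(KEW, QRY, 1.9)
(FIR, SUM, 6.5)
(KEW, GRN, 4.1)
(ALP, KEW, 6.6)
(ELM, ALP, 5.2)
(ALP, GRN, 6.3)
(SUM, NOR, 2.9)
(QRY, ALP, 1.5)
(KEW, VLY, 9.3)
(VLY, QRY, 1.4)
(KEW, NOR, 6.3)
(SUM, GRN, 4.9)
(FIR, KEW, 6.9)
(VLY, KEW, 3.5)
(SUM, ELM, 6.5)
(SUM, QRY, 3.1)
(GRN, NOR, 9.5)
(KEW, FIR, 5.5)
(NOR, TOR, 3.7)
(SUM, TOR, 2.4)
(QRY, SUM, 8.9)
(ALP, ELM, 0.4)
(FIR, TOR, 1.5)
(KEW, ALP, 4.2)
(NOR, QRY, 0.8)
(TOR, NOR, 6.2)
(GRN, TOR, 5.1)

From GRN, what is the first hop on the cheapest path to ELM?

Candidate routes:
GRN - TOR - NOR - QRY - SUM - ELM: 5.1+6.2+0.8+8.9+6.5 = 27.5
GRN - NOR - QRY - ALP - ELM: 9.5+0.8+1.5+0.4 = 12.2
GRN - TOR - NOR - QRY - ALP - ELM: 5.1+6.2+0.8+1.5+0.4 = 14
GRN - NOR - QRY - SUM - ELM: 9.5+0.8+8.9+6.5 = 25.7
The minimum is $12.2 via GRN - NOR - QRY - ALP - ELM.
So from GRN the first move is to NOR.

NOR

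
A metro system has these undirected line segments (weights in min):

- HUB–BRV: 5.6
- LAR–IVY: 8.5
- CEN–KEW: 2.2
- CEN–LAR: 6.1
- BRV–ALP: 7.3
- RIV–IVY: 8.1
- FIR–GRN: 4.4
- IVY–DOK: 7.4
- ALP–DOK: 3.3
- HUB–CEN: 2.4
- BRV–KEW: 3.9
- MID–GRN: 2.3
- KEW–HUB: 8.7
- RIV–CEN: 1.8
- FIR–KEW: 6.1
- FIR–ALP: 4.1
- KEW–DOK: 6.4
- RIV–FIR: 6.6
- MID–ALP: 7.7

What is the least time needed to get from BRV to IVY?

Compare a few routes:
BRV–KEW–CEN–RIV–IVY: 3.9+2.2+1.8+8.1 = 16
BRV–KEW–DOK–IVY: 3.9+6.4+7.4 = 17.7
BRV–HUB–CEN–RIV–IVY: 5.6+2.4+1.8+8.1 = 17.9
Cheapest is BRV–KEW–CEN–RIV–IVY at 16 min.

16 min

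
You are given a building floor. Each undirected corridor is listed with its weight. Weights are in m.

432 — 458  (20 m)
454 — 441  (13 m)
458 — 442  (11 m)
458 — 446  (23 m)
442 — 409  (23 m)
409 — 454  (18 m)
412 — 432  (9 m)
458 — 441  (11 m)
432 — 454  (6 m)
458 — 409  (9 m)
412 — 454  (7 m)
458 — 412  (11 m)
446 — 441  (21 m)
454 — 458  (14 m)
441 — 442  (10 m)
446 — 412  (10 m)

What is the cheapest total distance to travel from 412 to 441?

20 m

Running Dijkstra from 412:
412: 0
454: 7  (via 412)
432: 9  (via 412)
446: 10  (via 412)
458: 11  (via 412)
409: 20  (via 458)
441: 20  (via 454)
Shortest route: 412–454–441 = 20 m.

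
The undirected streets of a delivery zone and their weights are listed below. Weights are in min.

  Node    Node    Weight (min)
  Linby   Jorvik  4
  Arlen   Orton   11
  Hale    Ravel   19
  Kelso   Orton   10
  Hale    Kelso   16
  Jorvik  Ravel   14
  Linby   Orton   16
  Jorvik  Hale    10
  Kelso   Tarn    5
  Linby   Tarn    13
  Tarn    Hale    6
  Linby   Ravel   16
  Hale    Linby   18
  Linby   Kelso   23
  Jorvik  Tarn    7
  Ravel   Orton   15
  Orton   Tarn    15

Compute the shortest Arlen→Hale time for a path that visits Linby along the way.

Shortest Arlen→Linby: Arlen–Orton–Linby = 27
Shortest Linby→Hale: Linby–Jorvik–Hale = 14
Total via Linby: 27 + 14 = 41 min.

41 min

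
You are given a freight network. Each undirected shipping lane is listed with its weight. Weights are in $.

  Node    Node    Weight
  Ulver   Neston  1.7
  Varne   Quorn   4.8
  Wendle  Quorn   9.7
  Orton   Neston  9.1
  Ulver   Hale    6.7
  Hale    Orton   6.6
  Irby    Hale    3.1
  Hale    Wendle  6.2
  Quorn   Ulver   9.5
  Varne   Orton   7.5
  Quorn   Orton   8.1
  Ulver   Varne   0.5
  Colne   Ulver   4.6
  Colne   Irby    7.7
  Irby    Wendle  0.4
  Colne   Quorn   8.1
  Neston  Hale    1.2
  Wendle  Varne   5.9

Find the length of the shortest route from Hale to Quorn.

Running Dijkstra from Hale:
Hale: 0
Neston: 1.2  (via Hale)
Ulver: 2.9  (via Neston)
Irby: 3.1  (via Hale)
Varne: 3.4  (via Ulver)
Wendle: 3.5  (via Irby)
Orton: 6.6  (via Hale)
Colne: 7.5  (via Ulver)
Quorn: 8.2  (via Varne)
Shortest route: Hale–Neston–Ulver–Varne–Quorn = $8.2.

$8.2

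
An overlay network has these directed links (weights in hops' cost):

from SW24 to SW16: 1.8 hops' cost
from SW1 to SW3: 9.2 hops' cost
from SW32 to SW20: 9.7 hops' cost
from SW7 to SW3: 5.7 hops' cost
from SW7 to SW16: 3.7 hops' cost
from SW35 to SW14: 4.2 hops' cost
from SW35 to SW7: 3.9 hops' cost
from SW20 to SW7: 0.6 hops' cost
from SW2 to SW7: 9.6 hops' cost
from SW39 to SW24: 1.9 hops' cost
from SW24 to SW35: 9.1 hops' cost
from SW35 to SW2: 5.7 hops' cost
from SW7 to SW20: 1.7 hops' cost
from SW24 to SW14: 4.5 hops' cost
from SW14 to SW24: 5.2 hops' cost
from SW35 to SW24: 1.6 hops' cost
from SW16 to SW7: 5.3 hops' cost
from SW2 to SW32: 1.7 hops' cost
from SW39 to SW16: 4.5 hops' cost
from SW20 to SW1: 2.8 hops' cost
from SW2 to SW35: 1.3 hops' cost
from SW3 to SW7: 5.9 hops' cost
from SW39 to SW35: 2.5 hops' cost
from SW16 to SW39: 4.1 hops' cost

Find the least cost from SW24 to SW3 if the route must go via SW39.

18 hops' cost

Best SW24 to SW39: SW24 → SW16 → SW39 costing 5.9
Best SW39 to SW3: SW39 → SW35 → SW7 → SW3 costing 12.1
Total via SW39: 5.9 + 12.1 = 18 hops' cost.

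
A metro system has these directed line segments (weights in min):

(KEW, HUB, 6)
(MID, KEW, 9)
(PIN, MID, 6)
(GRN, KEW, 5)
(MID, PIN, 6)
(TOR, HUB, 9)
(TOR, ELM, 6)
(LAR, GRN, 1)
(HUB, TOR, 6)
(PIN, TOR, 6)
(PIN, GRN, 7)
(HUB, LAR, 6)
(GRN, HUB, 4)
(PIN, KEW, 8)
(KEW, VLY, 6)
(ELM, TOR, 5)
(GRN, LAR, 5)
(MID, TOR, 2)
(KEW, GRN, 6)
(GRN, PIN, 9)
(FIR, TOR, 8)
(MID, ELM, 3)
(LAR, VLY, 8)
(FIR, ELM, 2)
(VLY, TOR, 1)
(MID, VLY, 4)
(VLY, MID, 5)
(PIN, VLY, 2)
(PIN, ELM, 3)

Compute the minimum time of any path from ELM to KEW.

Running Dijkstra from ELM:
ELM: 0
TOR: 5  (via ELM)
HUB: 14  (via TOR)
LAR: 20  (via HUB)
GRN: 21  (via LAR)
KEW: 26  (via GRN)
Shortest route: ELM–TOR–HUB–LAR–GRN–KEW = 26 min.

26 min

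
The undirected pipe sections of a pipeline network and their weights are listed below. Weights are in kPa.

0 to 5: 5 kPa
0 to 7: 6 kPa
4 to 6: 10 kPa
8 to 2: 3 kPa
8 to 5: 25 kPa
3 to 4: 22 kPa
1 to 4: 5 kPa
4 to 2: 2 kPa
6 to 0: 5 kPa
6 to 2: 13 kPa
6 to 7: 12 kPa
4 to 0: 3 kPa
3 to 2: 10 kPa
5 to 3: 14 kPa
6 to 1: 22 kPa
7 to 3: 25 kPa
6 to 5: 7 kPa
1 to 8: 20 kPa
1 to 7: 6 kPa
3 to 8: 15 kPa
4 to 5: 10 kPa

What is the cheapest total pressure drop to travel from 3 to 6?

20 kPa

Compare a few routes:
3–2–6: 10+13 = 23
3–5–6: 14+7 = 21
3–2–4–0–6: 10+2+3+5 = 20
3–2–4–6: 10+2+10 = 22
The minimum is 20 kPa via 3–2–4–0–6.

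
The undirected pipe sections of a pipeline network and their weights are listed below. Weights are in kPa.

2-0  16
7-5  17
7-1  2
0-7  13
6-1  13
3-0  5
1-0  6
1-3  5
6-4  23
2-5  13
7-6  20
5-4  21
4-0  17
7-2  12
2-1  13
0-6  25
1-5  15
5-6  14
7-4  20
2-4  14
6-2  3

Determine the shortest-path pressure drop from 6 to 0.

Settle nodes by increasing distance from 6:
6: 0
2: 3  (via 6)
1: 13  (via 6)
5: 14  (via 6)
7: 15  (via 2)
4: 17  (via 2)
3: 18  (via 1)
0: 19  (via 2)
Shortest route: 6–2–0 = 19 kPa.

19 kPa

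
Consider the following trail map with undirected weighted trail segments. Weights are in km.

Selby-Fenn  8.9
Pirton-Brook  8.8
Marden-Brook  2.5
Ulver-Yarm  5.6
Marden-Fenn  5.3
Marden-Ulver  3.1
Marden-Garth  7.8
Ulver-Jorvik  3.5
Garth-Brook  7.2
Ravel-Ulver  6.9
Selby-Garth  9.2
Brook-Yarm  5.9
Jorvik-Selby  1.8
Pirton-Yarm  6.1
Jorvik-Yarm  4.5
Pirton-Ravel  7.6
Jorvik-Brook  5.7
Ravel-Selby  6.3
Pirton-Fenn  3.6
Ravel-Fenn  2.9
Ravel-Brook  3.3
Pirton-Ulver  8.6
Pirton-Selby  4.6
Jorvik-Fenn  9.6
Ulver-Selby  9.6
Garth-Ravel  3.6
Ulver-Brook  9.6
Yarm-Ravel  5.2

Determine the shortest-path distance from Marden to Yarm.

8.4 km

Running Dijkstra from Marden:
Marden: 0
Brook: 2.5  (via Marden)
Ulver: 3.1  (via Marden)
Fenn: 5.3  (via Marden)
Ravel: 5.8  (via Brook)
Jorvik: 6.6  (via Ulver)
Garth: 7.8  (via Marden)
Yarm: 8.4  (via Brook)
Shortest route: Marden–Brook–Yarm = 8.4 km.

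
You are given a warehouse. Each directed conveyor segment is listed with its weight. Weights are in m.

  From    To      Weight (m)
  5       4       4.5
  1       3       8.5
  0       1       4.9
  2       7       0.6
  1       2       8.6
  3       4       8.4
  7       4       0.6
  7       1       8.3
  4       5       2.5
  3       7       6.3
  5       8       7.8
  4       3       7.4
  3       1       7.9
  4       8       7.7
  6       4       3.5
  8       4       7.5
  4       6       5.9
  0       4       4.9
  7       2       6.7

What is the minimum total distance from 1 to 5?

Compare a few routes:
1 - 3 - 4 - 5: 8.5+8.4+2.5 = 19.4
1 - 3 - 7 - 4 - 5: 8.5+6.3+0.6+2.5 = 17.9
1 - 2 - 7 - 4 - 5: 8.6+0.6+0.6+2.5 = 12.3
The minimum is 12.3 m via 1 - 2 - 7 - 4 - 5.

12.3 m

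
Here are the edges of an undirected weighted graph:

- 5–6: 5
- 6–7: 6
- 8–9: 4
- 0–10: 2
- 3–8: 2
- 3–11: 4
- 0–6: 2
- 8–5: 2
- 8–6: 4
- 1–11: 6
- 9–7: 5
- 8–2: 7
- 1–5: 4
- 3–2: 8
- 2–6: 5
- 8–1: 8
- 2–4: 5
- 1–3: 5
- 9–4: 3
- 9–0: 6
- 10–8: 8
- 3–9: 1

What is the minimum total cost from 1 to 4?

9

Candidate routes:
1 - 11 - 3 - 9 - 4: 6+4+1+3 = 14
1 - 3 - 9 - 4: 5+1+3 = 9
1 - 5 - 8 - 3 - 9 - 4: 4+2+2+1+3 = 12
1 - 5 - 8 - 9 - 4: 4+2+4+3 = 13
The minimum is 9 via 1 - 3 - 9 - 4.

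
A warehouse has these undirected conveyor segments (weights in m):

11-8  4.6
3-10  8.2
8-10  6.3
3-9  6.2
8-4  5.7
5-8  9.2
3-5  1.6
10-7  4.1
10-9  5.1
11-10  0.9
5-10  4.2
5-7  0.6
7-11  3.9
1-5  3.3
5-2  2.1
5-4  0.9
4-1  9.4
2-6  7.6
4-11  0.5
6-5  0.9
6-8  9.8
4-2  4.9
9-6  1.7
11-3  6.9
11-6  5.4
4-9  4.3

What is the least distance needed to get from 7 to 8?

6.6 m

Shortest distances from 7:
7: 0
5: 0.6  (via 7)
4: 1.5  (via 5)
6: 1.5  (via 5)
11: 2  (via 4)
3: 2.2  (via 5)
2: 2.7  (via 5)
10: 2.9  (via 11)
9: 3.2  (via 6)
1: 3.9  (via 5)
8: 6.6  (via 11)
Shortest route: 7 → 5 → 4 → 11 → 8 = 6.6 m.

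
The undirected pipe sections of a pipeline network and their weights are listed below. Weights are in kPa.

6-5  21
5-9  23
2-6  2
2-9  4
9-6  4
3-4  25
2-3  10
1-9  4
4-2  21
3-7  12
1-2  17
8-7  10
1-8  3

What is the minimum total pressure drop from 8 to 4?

32 kPa

Shortest distances from 8:
8: 0
1: 3  (via 8)
9: 7  (via 1)
7: 10  (via 8)
2: 11  (via 9)
6: 11  (via 9)
3: 21  (via 2)
5: 30  (via 9)
4: 32  (via 2)
Shortest route: 8–1–9–2–4 = 32 kPa.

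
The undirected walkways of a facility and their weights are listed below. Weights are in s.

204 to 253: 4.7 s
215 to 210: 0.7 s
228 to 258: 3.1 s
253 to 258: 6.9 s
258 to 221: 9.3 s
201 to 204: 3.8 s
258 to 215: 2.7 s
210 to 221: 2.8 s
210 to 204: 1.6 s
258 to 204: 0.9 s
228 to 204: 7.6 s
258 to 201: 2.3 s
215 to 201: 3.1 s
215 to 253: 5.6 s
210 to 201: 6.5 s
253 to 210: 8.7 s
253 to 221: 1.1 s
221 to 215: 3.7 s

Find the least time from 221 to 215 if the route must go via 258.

Best 221 to 258: 221 → 210 → 204 → 258 costing 5.3
Shortest 258→215: 258 → 215 = 2.7
Total via 258: 5.3 + 2.7 = 8 s.

8 s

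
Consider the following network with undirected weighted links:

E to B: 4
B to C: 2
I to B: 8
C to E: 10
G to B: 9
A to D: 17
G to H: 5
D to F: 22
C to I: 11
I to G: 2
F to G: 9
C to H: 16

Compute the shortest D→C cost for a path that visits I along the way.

43

Shortest D→I: D–F–G–I = 33
Shortest I→C: I–B–C = 10
Total via I: 33 + 10 = 43.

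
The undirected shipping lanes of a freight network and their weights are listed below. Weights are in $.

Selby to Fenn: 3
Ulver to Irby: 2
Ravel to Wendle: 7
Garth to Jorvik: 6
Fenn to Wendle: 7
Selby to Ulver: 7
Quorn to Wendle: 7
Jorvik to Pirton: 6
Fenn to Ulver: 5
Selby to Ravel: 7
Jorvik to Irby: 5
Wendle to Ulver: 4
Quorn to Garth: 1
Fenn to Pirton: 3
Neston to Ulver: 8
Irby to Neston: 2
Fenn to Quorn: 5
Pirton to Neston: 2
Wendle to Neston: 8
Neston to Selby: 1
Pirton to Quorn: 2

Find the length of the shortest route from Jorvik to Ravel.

$15

Settle nodes by increasing distance from Jorvik:
Jorvik: 0
Irby: 5  (via Jorvik)
Pirton: 6  (via Jorvik)
Garth: 6  (via Jorvik)
Ulver: 7  (via Irby)
Quorn: 7  (via Garth)
Neston: 7  (via Irby)
Selby: 8  (via Neston)
Fenn: 9  (via Pirton)
Wendle: 11  (via Ulver)
Ravel: 15  (via Selby)
Shortest route: Jorvik → Irby → Neston → Selby → Ravel = $15.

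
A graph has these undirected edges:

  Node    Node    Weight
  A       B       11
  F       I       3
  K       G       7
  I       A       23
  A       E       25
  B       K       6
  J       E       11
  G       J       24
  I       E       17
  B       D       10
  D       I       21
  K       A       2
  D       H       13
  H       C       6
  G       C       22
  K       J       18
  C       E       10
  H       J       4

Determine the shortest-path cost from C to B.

29

Candidate routes:
C–G–K–B: 22+7+6 = 35
C–H–D–B: 6+13+10 = 29
C–H–J–K–B: 6+4+18+6 = 34
The minimum is 29 via C–H–D–B.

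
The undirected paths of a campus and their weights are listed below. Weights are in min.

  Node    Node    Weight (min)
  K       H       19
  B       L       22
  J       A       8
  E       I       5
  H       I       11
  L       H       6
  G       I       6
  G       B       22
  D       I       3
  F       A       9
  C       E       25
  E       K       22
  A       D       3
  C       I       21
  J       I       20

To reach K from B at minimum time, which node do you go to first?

Candidate routes:
B - L - H - K: 22+6+19 = 47
B - G - I - E - K: 22+6+5+22 = 55
Cheapest is B - L - H - K at 47 min.
So from B the first move is to L.

L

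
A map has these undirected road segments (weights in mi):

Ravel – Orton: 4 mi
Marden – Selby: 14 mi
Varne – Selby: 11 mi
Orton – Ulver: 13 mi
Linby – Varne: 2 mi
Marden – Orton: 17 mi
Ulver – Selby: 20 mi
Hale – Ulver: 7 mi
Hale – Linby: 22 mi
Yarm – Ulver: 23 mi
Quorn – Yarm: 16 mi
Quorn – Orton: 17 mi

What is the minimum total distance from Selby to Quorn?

48 mi

Compare a few routes:
Selby → Ulver → Orton → Quorn: 20+13+17 = 50
Selby → Ulver → Yarm → Quorn: 20+23+16 = 59
Selby → Marden → Orton → Quorn: 14+17+17 = 48
The minimum is 48 mi via Selby → Marden → Orton → Quorn.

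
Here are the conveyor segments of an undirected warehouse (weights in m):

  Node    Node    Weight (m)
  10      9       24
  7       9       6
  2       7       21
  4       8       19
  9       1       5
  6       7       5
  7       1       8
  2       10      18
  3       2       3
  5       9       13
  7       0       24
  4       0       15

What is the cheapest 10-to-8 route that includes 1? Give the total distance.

95 m

Shortest 10→1: 10–9–1 = 29
Best 1 to 8: 1–7–0–4–8 costing 66
Total via 1: 29 + 66 = 95 m.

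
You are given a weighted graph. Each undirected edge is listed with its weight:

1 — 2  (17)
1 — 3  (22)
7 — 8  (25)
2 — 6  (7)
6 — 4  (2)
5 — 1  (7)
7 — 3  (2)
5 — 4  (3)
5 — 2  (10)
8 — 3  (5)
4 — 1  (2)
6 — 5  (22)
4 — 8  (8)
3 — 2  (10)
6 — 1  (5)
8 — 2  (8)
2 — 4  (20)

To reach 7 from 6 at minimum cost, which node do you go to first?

Candidate routes:
6–1–4–8–3–7: 5+2+8+5+2 = 22
6–2–3–7: 7+10+2 = 19
6–4–8–3–7: 2+8+5+2 = 17
The minimum is 17 via 6–4–8–3–7.
So from 6 the first move is to 4.

4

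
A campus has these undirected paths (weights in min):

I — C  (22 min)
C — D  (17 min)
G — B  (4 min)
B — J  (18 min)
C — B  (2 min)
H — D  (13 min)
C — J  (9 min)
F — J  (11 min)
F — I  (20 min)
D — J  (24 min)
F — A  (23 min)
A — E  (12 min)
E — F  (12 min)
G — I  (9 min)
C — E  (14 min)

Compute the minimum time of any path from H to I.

Settle nodes by increasing distance from H:
H: 0
D: 13  (via H)
C: 30  (via D)
B: 32  (via C)
G: 36  (via B)
J: 37  (via D)
E: 44  (via C)
I: 45  (via G)
Shortest route: H–D–C–B–G–I = 45 min.

45 min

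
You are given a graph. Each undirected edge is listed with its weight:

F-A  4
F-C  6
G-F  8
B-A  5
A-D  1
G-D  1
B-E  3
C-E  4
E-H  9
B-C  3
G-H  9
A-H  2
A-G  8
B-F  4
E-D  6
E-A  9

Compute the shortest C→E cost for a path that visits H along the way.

19

Shortest C→H: C–B–A–H = 10
Best H to E: H–E costing 9
Total via H: 10 + 9 = 19.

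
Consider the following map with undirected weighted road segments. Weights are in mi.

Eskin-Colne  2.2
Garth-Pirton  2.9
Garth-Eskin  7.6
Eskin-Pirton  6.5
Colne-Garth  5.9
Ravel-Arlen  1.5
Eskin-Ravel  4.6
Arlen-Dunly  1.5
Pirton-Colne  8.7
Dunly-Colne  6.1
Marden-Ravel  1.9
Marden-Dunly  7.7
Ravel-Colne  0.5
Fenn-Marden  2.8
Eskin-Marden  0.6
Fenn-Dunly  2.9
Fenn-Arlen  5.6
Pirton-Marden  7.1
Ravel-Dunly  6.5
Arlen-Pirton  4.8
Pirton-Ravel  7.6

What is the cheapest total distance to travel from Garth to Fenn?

Settle nodes by increasing distance from Garth:
Garth: 0
Pirton: 2.9  (via Garth)
Colne: 5.9  (via Garth)
Ravel: 6.4  (via Colne)
Eskin: 7.6  (via Garth)
Arlen: 7.7  (via Pirton)
Marden: 8.2  (via Eskin)
Dunly: 9.2  (via Arlen)
Fenn: 11  (via Marden)
Shortest route: Garth–Eskin–Marden–Fenn = 11 mi.

11 mi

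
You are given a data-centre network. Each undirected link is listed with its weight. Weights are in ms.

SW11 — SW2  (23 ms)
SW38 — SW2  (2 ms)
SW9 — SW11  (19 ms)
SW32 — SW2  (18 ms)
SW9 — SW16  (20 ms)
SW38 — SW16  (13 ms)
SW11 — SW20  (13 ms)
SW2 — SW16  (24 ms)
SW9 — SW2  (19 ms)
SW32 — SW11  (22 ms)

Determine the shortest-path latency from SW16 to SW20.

Compare a few routes:
SW16–SW38–SW2–SW11–SW20: 13+2+23+13 = 51
SW16–SW9–SW11–SW20: 20+19+13 = 52
Cheapest is SW16–SW38–SW2–SW11–SW20 at 51 ms.

51 ms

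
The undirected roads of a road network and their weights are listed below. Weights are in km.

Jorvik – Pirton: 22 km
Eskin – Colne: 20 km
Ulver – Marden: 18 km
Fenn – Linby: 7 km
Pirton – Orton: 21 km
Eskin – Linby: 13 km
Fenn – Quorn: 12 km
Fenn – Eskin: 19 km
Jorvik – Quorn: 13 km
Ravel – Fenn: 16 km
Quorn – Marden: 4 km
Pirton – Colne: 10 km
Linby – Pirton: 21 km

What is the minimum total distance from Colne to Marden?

49 km

Enumerating some paths:
Colne–Pirton–Linby–Fenn–Quorn–Marden: 10+21+7+12+4 = 54
Colne–Pirton–Jorvik–Quorn–Marden: 10+22+13+4 = 49
Colne–Eskin–Fenn–Quorn–Marden: 20+19+12+4 = 55
Colne–Eskin–Linby–Fenn–Quorn–Marden: 20+13+7+12+4 = 56
Cheapest is Colne–Pirton–Jorvik–Quorn–Marden at 49 km.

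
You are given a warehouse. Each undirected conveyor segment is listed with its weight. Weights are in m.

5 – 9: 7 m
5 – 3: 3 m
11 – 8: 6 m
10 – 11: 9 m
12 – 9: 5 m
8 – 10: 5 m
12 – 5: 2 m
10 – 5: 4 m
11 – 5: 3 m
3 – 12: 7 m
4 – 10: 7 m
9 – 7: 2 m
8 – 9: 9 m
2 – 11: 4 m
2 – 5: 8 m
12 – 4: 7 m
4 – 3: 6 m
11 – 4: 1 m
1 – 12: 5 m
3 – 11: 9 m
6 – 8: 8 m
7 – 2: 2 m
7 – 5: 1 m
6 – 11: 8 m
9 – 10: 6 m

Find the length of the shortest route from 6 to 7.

12 m

Candidate routes:
6–11–2–7: 8+4+2 = 14
6–11–5–7: 8+3+1 = 12
Cheapest is 6–11–5–7 at 12 m.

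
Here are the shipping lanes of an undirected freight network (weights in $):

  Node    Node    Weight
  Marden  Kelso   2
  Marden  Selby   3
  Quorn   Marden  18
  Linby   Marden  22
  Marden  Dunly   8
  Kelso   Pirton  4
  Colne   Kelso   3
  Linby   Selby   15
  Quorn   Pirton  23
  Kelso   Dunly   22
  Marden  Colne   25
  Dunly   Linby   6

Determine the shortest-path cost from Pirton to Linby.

Candidate routes:
Pirton–Kelso–Marden–Dunly–Linby: 4+2+8+6 = 20
Pirton–Kelso–Marden–Selby–Linby: 4+2+3+15 = 24
Cheapest is Pirton–Kelso–Marden–Dunly–Linby at $20.

$20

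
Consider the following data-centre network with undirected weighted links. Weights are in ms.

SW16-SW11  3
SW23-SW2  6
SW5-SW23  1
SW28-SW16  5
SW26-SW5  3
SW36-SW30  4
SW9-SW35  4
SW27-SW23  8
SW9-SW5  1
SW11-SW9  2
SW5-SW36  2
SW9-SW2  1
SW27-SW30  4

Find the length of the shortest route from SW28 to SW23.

12 ms

Settle nodes by increasing distance from SW28:
SW28: 0
SW16: 5  (via SW28)
SW11: 8  (via SW16)
SW9: 10  (via SW11)
SW2: 11  (via SW9)
SW5: 11  (via SW9)
SW23: 12  (via SW5)
Shortest route: SW28–SW16–SW11–SW9–SW5–SW23 = 12 ms.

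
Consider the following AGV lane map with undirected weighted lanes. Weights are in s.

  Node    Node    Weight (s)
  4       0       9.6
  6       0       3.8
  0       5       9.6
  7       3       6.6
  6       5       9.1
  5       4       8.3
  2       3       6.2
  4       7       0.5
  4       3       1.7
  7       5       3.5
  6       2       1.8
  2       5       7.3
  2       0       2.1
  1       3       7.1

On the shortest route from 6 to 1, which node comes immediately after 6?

Enumerating some paths:
6–2–3–1: 1.8+6.2+7.1 = 15.1
6–0–2–3–1: 3.8+2.1+6.2+7.1 = 19.2
6–5–7–4–3–1: 9.1+3.5+0.5+1.7+7.1 = 21.9
Cheapest is 6–2–3–1 at 15.1 s.
So from 6 the first move is to 2.

2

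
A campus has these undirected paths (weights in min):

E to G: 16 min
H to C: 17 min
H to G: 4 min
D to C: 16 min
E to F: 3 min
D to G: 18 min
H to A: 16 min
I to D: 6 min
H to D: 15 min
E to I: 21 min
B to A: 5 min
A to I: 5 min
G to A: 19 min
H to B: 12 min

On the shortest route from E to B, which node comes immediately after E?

I

Candidate routes:
E → G → H → B: 16+4+12 = 32
E → I → A → B: 21+5+5 = 31
Cheapest is E → I → A → B at 31 min.
So from E the first move is to I.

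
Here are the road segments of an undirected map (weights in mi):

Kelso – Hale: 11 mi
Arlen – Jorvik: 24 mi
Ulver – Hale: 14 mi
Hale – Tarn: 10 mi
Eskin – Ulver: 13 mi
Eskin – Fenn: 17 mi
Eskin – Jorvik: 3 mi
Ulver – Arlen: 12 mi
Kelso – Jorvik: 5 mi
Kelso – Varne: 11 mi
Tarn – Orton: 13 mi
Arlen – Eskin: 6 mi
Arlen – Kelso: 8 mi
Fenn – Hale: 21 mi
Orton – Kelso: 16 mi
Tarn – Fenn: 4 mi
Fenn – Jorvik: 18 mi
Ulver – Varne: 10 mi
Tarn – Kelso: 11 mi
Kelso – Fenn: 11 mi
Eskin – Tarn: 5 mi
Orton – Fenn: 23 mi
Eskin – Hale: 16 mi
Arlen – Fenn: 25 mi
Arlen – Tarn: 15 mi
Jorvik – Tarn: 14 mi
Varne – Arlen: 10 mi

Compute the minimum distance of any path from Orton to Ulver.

Settle nodes by increasing distance from Orton:
Orton: 0
Tarn: 13  (via Orton)
Kelso: 16  (via Orton)
Fenn: 17  (via Tarn)
Eskin: 18  (via Tarn)
Jorvik: 21  (via Kelso)
Hale: 23  (via Tarn)
Arlen: 24  (via Kelso)
Varne: 27  (via Kelso)
Ulver: 31  (via Eskin)
Shortest route: Orton → Tarn → Eskin → Ulver = 31 mi.

31 mi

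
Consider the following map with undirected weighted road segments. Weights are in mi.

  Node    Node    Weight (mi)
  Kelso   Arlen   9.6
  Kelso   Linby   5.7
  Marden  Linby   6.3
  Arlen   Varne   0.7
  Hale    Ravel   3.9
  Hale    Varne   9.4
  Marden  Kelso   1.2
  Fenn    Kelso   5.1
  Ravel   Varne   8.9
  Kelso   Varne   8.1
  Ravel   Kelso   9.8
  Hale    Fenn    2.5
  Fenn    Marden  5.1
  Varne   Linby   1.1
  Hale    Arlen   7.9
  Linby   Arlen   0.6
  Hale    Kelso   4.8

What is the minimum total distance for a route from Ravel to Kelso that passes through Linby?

Best Ravel to Linby: Ravel → Varne → Linby costing 10
Best Linby to Kelso: Linby → Kelso costing 5.7
Total via Linby: 10 + 5.7 = 15.7 mi.

15.7 mi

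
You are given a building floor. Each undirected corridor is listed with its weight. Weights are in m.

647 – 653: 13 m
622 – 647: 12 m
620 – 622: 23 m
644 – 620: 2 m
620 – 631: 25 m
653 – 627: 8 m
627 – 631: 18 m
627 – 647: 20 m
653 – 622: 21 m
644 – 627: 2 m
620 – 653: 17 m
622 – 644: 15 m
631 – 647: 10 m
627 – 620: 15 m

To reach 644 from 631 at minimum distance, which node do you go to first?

Enumerating some paths:
631–627–644: 18+2 = 20
631–647–653–627–644: 10+13+8+2 = 33
631–620–644: 25+2 = 27
631–647–627–644: 10+20+2 = 32
Cheapest is 631–627–644 at 20 m.
So from 631 the first move is to 627.

627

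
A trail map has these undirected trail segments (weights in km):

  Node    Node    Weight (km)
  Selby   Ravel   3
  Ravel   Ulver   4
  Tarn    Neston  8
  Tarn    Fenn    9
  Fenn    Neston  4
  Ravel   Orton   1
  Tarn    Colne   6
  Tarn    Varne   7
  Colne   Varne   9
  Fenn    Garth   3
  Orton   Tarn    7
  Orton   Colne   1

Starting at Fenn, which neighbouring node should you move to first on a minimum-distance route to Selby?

Tarn

Candidate routes:
Fenn - Neston - Tarn - Colne - Orton - Ravel - Selby: 4+8+6+1+1+3 = 23
Fenn - Tarn - Orton - Ravel - Selby: 9+7+1+3 = 20
Cheapest is Fenn - Tarn - Orton - Ravel - Selby at 20 km.
So from Fenn the first move is to Tarn.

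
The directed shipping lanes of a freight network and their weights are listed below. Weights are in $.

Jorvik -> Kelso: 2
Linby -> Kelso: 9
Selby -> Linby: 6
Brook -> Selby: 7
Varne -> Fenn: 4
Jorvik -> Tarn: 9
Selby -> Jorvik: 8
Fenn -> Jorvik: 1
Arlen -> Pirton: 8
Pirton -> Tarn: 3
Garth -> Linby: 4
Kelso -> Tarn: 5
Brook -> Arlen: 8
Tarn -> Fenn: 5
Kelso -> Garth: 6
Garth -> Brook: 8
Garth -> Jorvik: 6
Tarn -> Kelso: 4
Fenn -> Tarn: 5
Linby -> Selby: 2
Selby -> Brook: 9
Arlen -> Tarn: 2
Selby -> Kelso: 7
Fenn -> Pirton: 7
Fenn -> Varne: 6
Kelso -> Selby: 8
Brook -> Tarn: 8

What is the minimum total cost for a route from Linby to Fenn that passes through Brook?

Best Linby to Brook: Linby → Selby → Brook costing 11
Best Brook to Fenn: Brook → Tarn → Fenn costing 13
Total via Brook: 11 + 13 = $24.

$24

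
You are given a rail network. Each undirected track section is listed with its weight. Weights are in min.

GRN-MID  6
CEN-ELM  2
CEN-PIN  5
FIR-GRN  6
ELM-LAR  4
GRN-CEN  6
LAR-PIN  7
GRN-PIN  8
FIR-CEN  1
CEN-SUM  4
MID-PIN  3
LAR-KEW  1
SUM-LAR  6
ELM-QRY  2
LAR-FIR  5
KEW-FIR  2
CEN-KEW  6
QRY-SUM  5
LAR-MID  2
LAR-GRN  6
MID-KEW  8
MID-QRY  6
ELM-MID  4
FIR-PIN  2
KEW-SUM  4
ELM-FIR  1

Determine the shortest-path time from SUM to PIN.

Enumerating some paths:
SUM → CEN → PIN: 4+5 = 9
SUM → KEW → FIR → PIN: 4+2+2 = 8
SUM → CEN → FIR → PIN: 4+1+2 = 7
SUM → CEN → ELM → FIR → PIN: 4+2+1+2 = 9
Cheapest is SUM → CEN → FIR → PIN at 7 min.

7 min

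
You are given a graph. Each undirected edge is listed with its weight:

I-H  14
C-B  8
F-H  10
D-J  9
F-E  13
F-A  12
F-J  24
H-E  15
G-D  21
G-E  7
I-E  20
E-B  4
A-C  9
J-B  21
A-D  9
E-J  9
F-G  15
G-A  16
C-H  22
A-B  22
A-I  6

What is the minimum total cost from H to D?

29

Shortest distances from H:
H: 0
F: 10  (via H)
I: 14  (via H)
E: 15  (via H)
B: 19  (via E)
A: 20  (via I)
C: 22  (via H)
G: 22  (via E)
J: 24  (via E)
D: 29  (via A)
Shortest route: H–I–A–D = 29.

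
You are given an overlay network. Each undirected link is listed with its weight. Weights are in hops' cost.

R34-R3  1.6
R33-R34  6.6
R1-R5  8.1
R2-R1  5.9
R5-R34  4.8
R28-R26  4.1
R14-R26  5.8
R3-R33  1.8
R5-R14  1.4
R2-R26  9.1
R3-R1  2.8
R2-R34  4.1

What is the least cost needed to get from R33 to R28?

19.5 hops' cost

Enumerating some paths:
R33 → R3 → R34 → R5 → R14 → R26 → R28: 1.8+1.6+4.8+1.4+5.8+4.1 = 19.5
R33 → R3 → R34 → R2 → R26 → R28: 1.8+1.6+4.1+9.1+4.1 = 20.7
Cheapest is R33 → R3 → R34 → R5 → R14 → R26 → R28 at 19.5 hops' cost.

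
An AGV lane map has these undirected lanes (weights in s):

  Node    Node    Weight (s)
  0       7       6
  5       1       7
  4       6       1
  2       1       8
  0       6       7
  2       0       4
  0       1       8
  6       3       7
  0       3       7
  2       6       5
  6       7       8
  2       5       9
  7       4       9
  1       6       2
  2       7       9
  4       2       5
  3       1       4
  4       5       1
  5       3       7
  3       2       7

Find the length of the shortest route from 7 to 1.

Compare a few routes:
7 → 0 → 1: 6+8 = 14
7 → 4 → 6 → 1: 9+1+2 = 12
7 → 6 → 1: 8+2 = 10
7 → 0 → 6 → 1: 6+7+2 = 15
The minimum is 10 s via 7 → 6 → 1.

10 s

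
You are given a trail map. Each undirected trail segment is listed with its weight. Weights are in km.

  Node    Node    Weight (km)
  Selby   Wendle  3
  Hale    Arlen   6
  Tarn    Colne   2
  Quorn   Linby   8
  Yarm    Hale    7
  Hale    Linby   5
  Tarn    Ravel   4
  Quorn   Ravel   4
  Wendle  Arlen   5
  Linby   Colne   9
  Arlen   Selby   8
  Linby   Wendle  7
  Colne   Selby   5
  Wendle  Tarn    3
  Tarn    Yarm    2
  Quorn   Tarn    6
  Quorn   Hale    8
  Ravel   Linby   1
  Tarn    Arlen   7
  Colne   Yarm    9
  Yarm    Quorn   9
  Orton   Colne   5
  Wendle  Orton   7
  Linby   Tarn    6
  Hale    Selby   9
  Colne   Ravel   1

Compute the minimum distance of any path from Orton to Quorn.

10 km

Candidate routes:
Orton - Colne - Tarn - Quorn: 5+2+6 = 13
Orton - Colne - Ravel - Quorn: 5+1+4 = 10
Orton - Colne - Ravel - Linby - Quorn: 5+1+1+8 = 15
Orton - Colne - Tarn - Ravel - Quorn: 5+2+4+4 = 15
Cheapest is Orton - Colne - Ravel - Quorn at 10 km.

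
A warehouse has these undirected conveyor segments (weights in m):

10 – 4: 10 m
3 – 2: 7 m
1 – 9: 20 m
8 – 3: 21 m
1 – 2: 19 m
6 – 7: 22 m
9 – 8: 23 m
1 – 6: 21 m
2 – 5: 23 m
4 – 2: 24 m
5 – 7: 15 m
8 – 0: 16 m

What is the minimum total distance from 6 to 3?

Enumerating some paths:
6 - 1 - 9 - 8 - 3: 21+20+23+21 = 85
6 - 7 - 5 - 2 - 3: 22+15+23+7 = 67
6 - 1 - 2 - 3: 21+19+7 = 47
The minimum is 47 m via 6 - 1 - 2 - 3.

47 m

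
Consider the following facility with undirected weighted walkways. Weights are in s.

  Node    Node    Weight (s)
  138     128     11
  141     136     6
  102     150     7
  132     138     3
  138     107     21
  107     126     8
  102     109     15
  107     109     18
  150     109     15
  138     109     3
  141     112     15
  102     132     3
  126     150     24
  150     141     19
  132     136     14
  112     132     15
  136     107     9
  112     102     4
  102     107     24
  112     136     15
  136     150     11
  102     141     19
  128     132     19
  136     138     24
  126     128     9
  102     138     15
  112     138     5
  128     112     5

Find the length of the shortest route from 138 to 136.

17 s

Running Dijkstra from 138:
138: 0
109: 3  (via 138)
132: 3  (via 138)
112: 5  (via 138)
102: 6  (via 132)
128: 10  (via 112)
150: 13  (via 102)
136: 17  (via 132)
Shortest route: 138 → 132 → 136 = 17 s.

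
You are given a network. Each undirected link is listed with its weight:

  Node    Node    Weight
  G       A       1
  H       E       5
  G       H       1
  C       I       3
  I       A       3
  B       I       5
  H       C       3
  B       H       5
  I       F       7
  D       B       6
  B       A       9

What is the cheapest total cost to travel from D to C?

Compare a few routes:
D → B → H → C: 6+5+3 = 14
D → B → A → G → H → C: 6+9+1+1+3 = 20
D → B → I → A → G → H → C: 6+5+3+1+1+3 = 19
D → B → H → G → A → I → C: 6+5+1+1+3+3 = 19
The minimum is 14 via D → B → H → C.

14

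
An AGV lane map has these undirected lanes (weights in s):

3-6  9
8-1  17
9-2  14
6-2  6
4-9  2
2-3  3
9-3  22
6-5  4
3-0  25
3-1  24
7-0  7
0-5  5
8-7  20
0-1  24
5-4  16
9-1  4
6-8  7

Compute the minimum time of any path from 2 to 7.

22 s

Compare a few routes:
2–3–0–7: 3+25+7 = 35
2–6–5–0–7: 6+4+5+7 = 22
2–6–8–7: 6+7+20 = 33
2–3–6–5–0–7: 3+9+4+5+7 = 28
Cheapest is 2–6–5–0–7 at 22 s.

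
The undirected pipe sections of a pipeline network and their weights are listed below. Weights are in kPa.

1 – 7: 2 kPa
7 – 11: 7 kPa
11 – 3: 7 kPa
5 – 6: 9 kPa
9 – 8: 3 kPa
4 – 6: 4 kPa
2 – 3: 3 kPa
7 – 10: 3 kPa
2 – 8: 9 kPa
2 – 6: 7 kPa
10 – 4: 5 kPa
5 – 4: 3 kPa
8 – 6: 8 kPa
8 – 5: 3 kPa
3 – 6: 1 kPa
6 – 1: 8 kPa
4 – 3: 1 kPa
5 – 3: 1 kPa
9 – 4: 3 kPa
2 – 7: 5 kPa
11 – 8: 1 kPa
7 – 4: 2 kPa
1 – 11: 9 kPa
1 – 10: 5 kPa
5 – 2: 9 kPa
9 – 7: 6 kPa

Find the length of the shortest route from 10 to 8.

10 kPa

Settle nodes by increasing distance from 10:
10: 0
7: 3  (via 10)
1: 5  (via 10)
4: 5  (via 10)
3: 6  (via 4)
5: 7  (via 3)
6: 7  (via 3)
2: 8  (via 7)
9: 8  (via 4)
8: 10  (via 5)
Shortest route: 10–4–3–5–8 = 10 kPa.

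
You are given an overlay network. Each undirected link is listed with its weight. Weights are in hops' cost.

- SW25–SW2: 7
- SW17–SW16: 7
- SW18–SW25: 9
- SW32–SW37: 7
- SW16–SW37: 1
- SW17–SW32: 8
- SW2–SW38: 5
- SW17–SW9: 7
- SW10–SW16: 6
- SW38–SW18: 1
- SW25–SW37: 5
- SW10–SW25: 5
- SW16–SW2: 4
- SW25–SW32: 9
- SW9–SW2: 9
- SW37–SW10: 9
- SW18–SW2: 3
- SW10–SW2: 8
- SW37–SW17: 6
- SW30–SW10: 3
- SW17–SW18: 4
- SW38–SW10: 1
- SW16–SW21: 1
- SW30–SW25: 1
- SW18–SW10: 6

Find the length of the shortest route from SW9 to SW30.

16 hops' cost

Candidate routes:
SW9–SW17–SW18–SW38–SW10–SW30: 7+4+1+1+3 = 16
SW9–SW2–SW25–SW30: 9+7+1 = 17
Cheapest is SW9–SW17–SW18–SW38–SW10–SW30 at 16 hops' cost.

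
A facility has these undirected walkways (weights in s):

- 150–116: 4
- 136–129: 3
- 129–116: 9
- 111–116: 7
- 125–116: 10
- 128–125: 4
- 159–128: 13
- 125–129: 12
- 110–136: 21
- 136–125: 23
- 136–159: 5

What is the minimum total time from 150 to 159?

Settle nodes by increasing distance from 150:
150: 0
116: 4  (via 150)
111: 11  (via 116)
129: 13  (via 116)
125: 14  (via 116)
136: 16  (via 129)
128: 18  (via 125)
159: 21  (via 136)
Shortest route: 150–116–129–136–159 = 21 s.

21 s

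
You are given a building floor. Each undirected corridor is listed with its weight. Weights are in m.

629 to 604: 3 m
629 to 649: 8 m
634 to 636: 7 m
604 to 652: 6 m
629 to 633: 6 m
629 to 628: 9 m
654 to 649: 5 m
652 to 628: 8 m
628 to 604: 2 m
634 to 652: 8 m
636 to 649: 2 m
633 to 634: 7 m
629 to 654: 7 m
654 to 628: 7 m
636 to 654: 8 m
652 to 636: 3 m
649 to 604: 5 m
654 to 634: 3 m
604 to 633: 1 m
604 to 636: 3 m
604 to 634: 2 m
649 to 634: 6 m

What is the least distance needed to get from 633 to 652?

7 m

Shortest distances from 633:
633: 0
604: 1  (via 633)
628: 3  (via 604)
634: 3  (via 604)
636: 4  (via 604)
629: 4  (via 604)
649: 6  (via 604)
654: 6  (via 634)
652: 7  (via 604)
Shortest route: 633–604–652 = 7 m.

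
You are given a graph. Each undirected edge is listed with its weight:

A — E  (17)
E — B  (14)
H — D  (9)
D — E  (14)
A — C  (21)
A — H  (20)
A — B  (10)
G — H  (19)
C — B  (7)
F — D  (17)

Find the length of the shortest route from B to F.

Settle nodes by increasing distance from B:
B: 0
C: 7  (via B)
A: 10  (via B)
E: 14  (via B)
D: 28  (via E)
H: 30  (via A)
F: 45  (via D)
Shortest route: B → E → D → F = 45.

45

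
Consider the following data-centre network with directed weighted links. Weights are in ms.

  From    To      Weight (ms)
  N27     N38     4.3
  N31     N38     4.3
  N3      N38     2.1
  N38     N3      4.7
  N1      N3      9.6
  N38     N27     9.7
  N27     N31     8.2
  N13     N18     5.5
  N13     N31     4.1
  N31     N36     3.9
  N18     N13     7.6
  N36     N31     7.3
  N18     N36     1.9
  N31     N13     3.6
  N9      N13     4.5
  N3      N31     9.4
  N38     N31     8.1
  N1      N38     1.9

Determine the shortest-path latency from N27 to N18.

Running Dijkstra from N27:
N27: 0
N38: 4.3  (via N27)
N31: 8.2  (via N27)
N3: 9  (via N38)
N13: 11.8  (via N31)
N36: 12.1  (via N31)
N18: 17.3  (via N13)
Shortest route: N27–N31–N13–N18 = 17.3 ms.

17.3 ms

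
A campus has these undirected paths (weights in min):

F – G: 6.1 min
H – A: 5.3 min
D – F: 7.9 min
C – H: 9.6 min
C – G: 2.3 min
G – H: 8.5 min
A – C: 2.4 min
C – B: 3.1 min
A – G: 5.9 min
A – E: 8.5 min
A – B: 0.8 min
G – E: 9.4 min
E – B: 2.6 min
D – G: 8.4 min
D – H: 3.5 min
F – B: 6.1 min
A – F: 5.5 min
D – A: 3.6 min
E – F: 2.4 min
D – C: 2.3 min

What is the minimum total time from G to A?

4.7 min

Compare a few routes:
G–A: 5.9 = 5.9
G–C–A: 2.3+2.4 = 4.7
G–C–B–A: 2.3+3.1+0.8 = 6.2
The minimum is 4.7 min via G–C–A.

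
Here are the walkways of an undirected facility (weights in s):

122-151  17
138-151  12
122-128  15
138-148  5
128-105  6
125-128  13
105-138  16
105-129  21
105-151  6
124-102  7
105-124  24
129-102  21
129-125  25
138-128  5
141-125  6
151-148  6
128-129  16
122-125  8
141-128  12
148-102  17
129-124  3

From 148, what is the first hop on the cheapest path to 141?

138

Candidate routes:
148 - 138 - 128 - 125 - 141: 5+5+13+6 = 29
148 - 138 - 128 - 141: 5+5+12 = 22
The minimum is 22 s via 148 - 138 - 128 - 141.
So from 148 the first move is to 138.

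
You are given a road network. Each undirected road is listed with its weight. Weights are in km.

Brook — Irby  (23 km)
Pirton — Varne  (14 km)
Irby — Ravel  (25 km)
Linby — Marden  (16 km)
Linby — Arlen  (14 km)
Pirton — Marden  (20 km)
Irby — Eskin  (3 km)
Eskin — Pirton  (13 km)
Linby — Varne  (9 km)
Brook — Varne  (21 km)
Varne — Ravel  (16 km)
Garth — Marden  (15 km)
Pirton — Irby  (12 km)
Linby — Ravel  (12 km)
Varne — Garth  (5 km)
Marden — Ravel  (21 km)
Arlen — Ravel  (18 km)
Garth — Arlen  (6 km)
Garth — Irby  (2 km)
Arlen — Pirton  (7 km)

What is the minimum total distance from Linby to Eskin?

19 km

Compare a few routes:
Linby–Varne–Garth–Irby–Eskin: 9+5+2+3 = 19
Linby–Arlen–Pirton–Eskin: 14+7+13 = 34
Linby–Arlen–Garth–Irby–Eskin: 14+6+2+3 = 25
Cheapest is Linby–Varne–Garth–Irby–Eskin at 19 km.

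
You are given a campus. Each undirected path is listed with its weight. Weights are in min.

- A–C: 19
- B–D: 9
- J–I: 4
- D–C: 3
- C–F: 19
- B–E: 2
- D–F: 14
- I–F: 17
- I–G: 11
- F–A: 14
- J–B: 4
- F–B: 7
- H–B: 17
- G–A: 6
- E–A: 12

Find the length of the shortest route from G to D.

28 min

Shortest distances from G:
G: 0
A: 6  (via G)
I: 11  (via G)
J: 15  (via I)
E: 18  (via A)
B: 19  (via J)
F: 20  (via A)
C: 25  (via A)
D: 28  (via B)
Shortest route: G → I → J → B → D = 28 min.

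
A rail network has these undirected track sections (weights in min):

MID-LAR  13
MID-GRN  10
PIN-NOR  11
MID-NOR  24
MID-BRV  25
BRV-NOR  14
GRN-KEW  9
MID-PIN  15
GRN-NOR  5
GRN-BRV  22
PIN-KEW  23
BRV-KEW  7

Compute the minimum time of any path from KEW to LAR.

32 min

Running Dijkstra from KEW:
KEW: 0
BRV: 7  (via KEW)
GRN: 9  (via KEW)
NOR: 14  (via GRN)
MID: 19  (via GRN)
PIN: 23  (via KEW)
LAR: 32  (via MID)
Shortest route: KEW → GRN → MID → LAR = 32 min.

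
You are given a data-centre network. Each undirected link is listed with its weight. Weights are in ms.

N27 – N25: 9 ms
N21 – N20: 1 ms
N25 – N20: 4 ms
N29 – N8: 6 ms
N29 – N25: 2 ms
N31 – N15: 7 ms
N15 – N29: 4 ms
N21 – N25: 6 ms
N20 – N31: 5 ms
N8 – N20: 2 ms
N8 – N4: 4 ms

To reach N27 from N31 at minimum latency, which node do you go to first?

Candidate routes:
N31 → N20 → N25 → N27: 5+4+9 = 18
N31 → N20 → N21 → N25 → N27: 5+1+6+9 = 21
Cheapest is N31 → N20 → N25 → N27 at 18 ms.
So from N31 the first move is to N20.

N20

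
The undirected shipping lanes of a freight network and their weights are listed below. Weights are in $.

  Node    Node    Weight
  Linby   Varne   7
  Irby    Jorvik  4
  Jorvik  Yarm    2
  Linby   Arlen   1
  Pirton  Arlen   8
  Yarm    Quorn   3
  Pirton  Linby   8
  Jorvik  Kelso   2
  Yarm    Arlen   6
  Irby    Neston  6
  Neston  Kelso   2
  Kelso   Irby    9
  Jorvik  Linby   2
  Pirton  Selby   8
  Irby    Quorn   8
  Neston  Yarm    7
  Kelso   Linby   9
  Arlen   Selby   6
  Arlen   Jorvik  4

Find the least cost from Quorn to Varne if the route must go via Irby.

$21

Shortest Quorn→Irby: Quorn → Irby = 8
Best Irby to Varne: Irby → Jorvik → Linby → Varne costing 13
Total via Irby: 8 + 13 = $21.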